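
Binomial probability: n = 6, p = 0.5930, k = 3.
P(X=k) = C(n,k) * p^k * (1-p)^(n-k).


C(6,3) = 20
p^3 = 0.208528
(1-p)^3 = 0.067419
P = 20 * 0.208528 * 0.067419 = 0.2812

P(X=3) = 0.2812


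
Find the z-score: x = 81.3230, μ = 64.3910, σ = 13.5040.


z = (81.3230 - 64.3910)/13.5040
= 16.9320/13.5040
= 1.2539

z = 1.2539


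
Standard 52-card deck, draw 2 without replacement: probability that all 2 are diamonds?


P(all diamonds) = (13/52) × (12/51)
= 0.0588

P = 0.0588


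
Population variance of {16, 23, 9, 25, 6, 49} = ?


Mean = 21.3333
Squared deviations: 28.4444, 2.7778, 152.1111, 13.4444, 235.1111, 765.4444
Sum = 1197.3333
Variance = 1197.3333/6 = 199.5556

Variance = 199.5556


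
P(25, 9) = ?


P(25,9) = 25!/16!
= 15511210043330985984000000/20922789888000
= 741354768000

P(25,9) = 741354768000


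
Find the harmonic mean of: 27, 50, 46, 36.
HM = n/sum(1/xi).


Sum of reciprocals = 1/27 + 1/50 + 1/46 + 1/36 = 0.106554
HM = 4/0.106554 = 37.5397

HM = 37.5397


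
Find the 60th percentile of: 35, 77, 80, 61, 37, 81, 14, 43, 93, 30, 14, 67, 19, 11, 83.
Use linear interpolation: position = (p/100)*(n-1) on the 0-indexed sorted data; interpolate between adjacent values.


Sorted: 11, 14, 14, 19, 30, 35, 37, 43, 61, 67, 77, 80, 81, 83, 93
n = 15
Index = 60/100 * 14 = 8.4000
Lower = data[8] = 61, Upper = data[9] = 67
P60 = 61 + 0.4000*(6) = 63.4000

P60 = 63.4000


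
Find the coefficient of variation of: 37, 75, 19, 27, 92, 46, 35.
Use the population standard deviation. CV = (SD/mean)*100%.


Mean = 47.2857
SD = 24.6038
CV = (24.6038/47.2857)*100 = 52.0322%

CV = 52.0322%


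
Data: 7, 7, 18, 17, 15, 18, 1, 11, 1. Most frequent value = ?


Frequencies: 1:2, 7:2, 11:1, 15:1, 17:1, 18:2
Max frequency = 2
Mode = 1, 7, 18

Mode = 1, 7, 18


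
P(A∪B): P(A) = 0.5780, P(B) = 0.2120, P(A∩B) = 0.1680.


P(A∪B) = 0.5780 + 0.2120 - 0.1680
= 0.7900 - 0.1680
= 0.6220

P(A∪B) = 0.6220


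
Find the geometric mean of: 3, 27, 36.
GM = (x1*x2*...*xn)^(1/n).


Product = 3 × 27 × 36 = 2916
GM = 2916^(1/3) = 14.2866

GM = 14.2866


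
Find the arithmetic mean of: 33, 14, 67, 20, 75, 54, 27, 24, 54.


Sum = 33 + 14 + 67 + 20 + 75 + 54 + 27 + 24 + 54 = 368
n = 9
Mean = 368/9 = 40.8889

Mean = 40.8889


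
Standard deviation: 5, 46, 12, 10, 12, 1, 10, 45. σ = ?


Mean = 17.6250
Variance = 271.2344
SD = sqrt(271.2344) = 16.4692

SD = 16.4692


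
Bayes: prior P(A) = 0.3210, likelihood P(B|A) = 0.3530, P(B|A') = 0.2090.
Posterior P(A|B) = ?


P(B) = P(B|A)*P(A) + P(B|A')*P(A')
= 0.3530*0.3210 + 0.2090*0.6790
= 0.113313 + 0.141911 = 0.255224
P(A|B) = 0.113313/0.255224 = 0.4440

P(A|B) = 0.4440


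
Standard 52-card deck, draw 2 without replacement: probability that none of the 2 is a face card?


P(no face cards) = (40/52) × (39/51)
= 0.5882

P = 0.5882


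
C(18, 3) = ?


C(18,3) = 18!/(3! × 15!)
= 6402373705728000/(6 × 1307674368000)
= 816

C(18,3) = 816


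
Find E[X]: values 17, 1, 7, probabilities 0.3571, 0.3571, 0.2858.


E[X] = 17*0.3571 + 1*0.3571 + 7*0.2858
= 6.0707 + 0.3571 + 2.0006
= 8.4284

E[X] = 8.4284


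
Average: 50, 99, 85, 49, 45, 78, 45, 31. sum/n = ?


Sum = 50 + 99 + 85 + 49 + 45 + 78 + 45 + 31 = 482
n = 8
Mean = 482/8 = 60.2500

Mean = 60.2500


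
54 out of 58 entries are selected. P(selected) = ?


P = 54/58 = 0.9310

P = 0.9310


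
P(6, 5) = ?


P(6,5) = 6!/1!
= 720/1
= 720

P(6,5) = 720


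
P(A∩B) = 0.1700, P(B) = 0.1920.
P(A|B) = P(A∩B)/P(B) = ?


P(A|B) = 0.1700/0.1920 = 0.8854

P(A|B) = 0.8854


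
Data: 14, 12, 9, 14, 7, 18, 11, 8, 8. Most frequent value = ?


Frequencies: 7:1, 8:2, 9:1, 11:1, 12:1, 14:2, 18:1
Max frequency = 2
Mode = 8, 14

Mode = 8, 14


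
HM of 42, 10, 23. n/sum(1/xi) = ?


Sum of reciprocals = 1/42 + 1/10 + 1/23 = 0.167288
HM = 3/0.167288 = 17.9332

HM = 17.9332


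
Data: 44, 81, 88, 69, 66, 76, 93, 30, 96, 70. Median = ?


Sorted: 30, 44, 66, 69, 70, 76, 81, 88, 93, 96
n = 10 (even)
Middle values: 70 and 76
Median = (70+76)/2 = 73.0000

Median = 73.0000


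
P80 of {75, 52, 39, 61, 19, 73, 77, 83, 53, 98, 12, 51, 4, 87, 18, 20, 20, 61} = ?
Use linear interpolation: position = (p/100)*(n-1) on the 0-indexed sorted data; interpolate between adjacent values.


Sorted: 4, 12, 18, 19, 20, 20, 39, 51, 52, 53, 61, 61, 73, 75, 77, 83, 87, 98
n = 18
Index = 80/100 * 17 = 13.6000
Lower = data[13] = 75, Upper = data[14] = 77
P80 = 75 + 0.6000*(2) = 76.2000

P80 = 76.2000


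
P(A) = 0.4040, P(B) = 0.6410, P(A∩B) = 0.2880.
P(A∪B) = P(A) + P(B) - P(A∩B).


P(A∪B) = 0.4040 + 0.6410 - 0.2880
= 1.0450 - 0.2880
= 0.7570

P(A∪B) = 0.7570


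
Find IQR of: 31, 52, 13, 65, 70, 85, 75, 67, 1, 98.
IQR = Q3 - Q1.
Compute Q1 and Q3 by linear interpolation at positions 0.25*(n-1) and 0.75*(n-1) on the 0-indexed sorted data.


Sorted: 1, 13, 31, 52, 65, 67, 70, 75, 85, 98
Q1 (25th %ile) = 36.2500
Q3 (75th %ile) = 73.7500
IQR = 73.7500 - 36.2500 = 37.5000

IQR = 37.5000


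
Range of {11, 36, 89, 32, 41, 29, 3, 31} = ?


Max = 89, Min = 3
Range = 89 - 3 = 86

Range = 86


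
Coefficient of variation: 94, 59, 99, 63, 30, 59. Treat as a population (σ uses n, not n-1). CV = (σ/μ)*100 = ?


Mean = 67.3333
SD = 23.3286
CV = (23.3286/67.3333)*100 = 34.6464%

CV = 34.6464%


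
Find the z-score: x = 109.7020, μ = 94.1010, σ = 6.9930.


z = (109.7020 - 94.1010)/6.9930
= 15.6010/6.9930
= 2.2309

z = 2.2309


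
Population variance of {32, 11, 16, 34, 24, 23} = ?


Mean = 23.3333
Squared deviations: 75.1111, 152.1111, 53.7778, 113.7778, 0.4444, 0.1111
Sum = 395.3333
Variance = 395.3333/6 = 65.8889

Variance = 65.8889


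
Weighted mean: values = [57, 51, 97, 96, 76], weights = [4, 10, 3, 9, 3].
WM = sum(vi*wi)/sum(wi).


Numerator = 57*4 + 51*10 + 97*3 + 96*9 + 76*3 = 2121
Denominator = 4 + 10 + 3 + 9 + 3 = 29
WM = 2121/29 = 73.1379

WM = 73.1379


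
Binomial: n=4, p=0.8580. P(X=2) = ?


C(4,2) = 6
p^2 = 0.736164
(1-p)^2 = 0.020164
P = 6 * 0.736164 * 0.020164 = 0.0891

P(X=2) = 0.0891


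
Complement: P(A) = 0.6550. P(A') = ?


P(not A) = 1 - 0.6550 = 0.3450

P(not A) = 0.3450


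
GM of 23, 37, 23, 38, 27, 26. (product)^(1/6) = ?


Product = 23 × 37 × 23 × 38 × 27 × 26 = 522129348
GM = 522129348^(1/6) = 28.3768

GM = 28.3768


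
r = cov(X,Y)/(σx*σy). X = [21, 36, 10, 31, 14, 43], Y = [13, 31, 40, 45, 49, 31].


Mean X = 25.8333, Mean Y = 34.8333
SD X = 11.823940, SD Y = 11.809836
Cov = -32.694444
r = -32.694444/(11.823940*11.809836) = -0.2341

r = -0.2341


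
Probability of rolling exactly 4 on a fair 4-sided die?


Favorable outcomes (roll = 4): 1
Total outcomes = 4
P = 1/4 = 0.2500

P = 0.2500


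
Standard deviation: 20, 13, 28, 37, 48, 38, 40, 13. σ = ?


Mean = 29.6250
Variance = 152.2344
SD = sqrt(152.2344) = 12.3383

SD = 12.3383


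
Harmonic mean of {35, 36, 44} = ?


Sum of reciprocals = 1/35 + 1/36 + 1/44 = 0.079076
HM = 3/0.079076 = 37.9380

HM = 37.9380


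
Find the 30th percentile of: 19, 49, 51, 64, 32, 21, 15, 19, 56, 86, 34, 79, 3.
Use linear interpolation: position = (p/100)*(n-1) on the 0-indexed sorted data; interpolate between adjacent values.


Sorted: 3, 15, 19, 19, 21, 32, 34, 49, 51, 56, 64, 79, 86
n = 13
Index = 30/100 * 12 = 3.6000
Lower = data[3] = 19, Upper = data[4] = 21
P30 = 19 + 0.6000*(2) = 20.2000

P30 = 20.2000


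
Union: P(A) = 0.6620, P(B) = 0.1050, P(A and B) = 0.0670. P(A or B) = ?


P(A∪B) = 0.6620 + 0.1050 - 0.0670
= 0.7670 - 0.0670
= 0.7000

P(A∪B) = 0.7000


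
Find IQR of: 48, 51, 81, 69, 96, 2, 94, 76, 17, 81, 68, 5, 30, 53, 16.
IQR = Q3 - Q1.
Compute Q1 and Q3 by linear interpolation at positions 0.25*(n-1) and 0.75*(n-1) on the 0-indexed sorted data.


Sorted: 2, 5, 16, 17, 30, 48, 51, 53, 68, 69, 76, 81, 81, 94, 96
Q1 (25th %ile) = 23.5000
Q3 (75th %ile) = 78.5000
IQR = 78.5000 - 23.5000 = 55.0000

IQR = 55.0000


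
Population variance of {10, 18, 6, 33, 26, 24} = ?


Mean = 19.5000
Squared deviations: 90.2500, 2.2500, 182.2500, 182.2500, 42.2500, 20.2500
Sum = 519.5000
Variance = 519.5000/6 = 86.5833

Variance = 86.5833


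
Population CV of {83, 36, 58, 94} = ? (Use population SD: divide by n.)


Mean = 67.7500
SD = 22.4986
CV = (22.4986/67.7500)*100 = 33.2083%

CV = 33.2083%


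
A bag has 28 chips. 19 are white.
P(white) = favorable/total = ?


P = 19/28 = 0.6786

P = 0.6786


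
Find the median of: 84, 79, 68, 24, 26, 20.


Sorted: 20, 24, 26, 68, 79, 84
n = 6 (even)
Middle values: 26 and 68
Median = (26+68)/2 = 47.0000

Median = 47.0000


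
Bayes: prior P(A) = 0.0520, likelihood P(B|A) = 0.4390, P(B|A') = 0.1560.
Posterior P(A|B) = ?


P(B) = P(B|A)*P(A) + P(B|A')*P(A')
= 0.4390*0.0520 + 0.1560*0.9480
= 0.022828 + 0.147888 = 0.170716
P(A|B) = 0.022828/0.170716 = 0.1337

P(A|B) = 0.1337


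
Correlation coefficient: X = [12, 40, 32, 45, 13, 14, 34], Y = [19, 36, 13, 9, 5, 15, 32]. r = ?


Mean X = 27.1429, Mean Y = 18.4286
SD X = 12.855555, SD Y = 10.715238
Cov = 50.081633
r = 50.081633/(12.855555*10.715238) = 0.3636

r = 0.3636


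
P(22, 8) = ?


P(22,8) = 22!/14!
= 1124000727777607680000/87178291200
= 12893126400

P(22,8) = 12893126400


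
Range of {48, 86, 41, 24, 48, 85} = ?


Max = 86, Min = 24
Range = 86 - 24 = 62

Range = 62


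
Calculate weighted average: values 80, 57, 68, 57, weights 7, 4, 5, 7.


Numerator = 80*7 + 57*4 + 68*5 + 57*7 = 1527
Denominator = 7 + 4 + 5 + 7 = 23
WM = 1527/23 = 66.3913

WM = 66.3913


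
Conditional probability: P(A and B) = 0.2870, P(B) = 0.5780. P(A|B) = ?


P(A|B) = 0.2870/0.5780 = 0.4965

P(A|B) = 0.4965


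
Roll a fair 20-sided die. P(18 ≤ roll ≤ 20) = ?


Favorable outcomes (18 ≤ roll ≤ 20): 3
Total outcomes = 20
P = 3/20 = 0.1500

P = 0.1500


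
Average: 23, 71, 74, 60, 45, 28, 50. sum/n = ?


Sum = 23 + 71 + 74 + 60 + 45 + 28 + 50 = 351
n = 7
Mean = 351/7 = 50.1429

Mean = 50.1429


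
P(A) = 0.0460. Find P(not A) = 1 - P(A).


P(not A) = 1 - 0.0460 = 0.9540

P(not A) = 0.9540


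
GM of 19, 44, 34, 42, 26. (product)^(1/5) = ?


Product = 19 × 44 × 34 × 42 × 26 = 31039008
GM = 31039008^(1/5) = 31.5052

GM = 31.5052


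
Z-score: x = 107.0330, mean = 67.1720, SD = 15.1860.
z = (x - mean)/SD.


z = (107.0330 - 67.1720)/15.1860
= 39.8610/15.1860
= 2.6249

z = 2.6249


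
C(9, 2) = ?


C(9,2) = 9!/(2! × 7!)
= 362880/(2 × 5040)
= 36

C(9,2) = 36


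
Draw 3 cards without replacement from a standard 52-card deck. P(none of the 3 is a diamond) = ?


P(no diamonds) = (39/52) × (38/51) × (37/50)
= 0.4135

P = 0.4135


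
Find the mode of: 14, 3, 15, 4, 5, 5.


Frequencies: 3:1, 4:1, 5:2, 14:1, 15:1
Max frequency = 2
Mode = 5

Mode = 5


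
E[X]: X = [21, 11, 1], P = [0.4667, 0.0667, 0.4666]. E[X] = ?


E[X] = 21*0.4667 + 11*0.0667 + 1*0.4666
= 9.8007 + 0.7337 + 0.4666
= 11.0010

E[X] = 11.0010


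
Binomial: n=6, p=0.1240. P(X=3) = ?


C(6,3) = 20
p^3 = 0.001907
(1-p)^3 = 0.672221
P = 20 * 0.001907 * 0.672221 = 0.0256

P(X=3) = 0.0256


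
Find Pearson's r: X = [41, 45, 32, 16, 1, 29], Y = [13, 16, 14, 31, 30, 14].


Mean X = 27.3333, Mean Y = 19.6667
SD X = 14.974052, SD Y = 7.717225
Cov = -98.722222
r = -98.722222/(14.974052*7.717225) = -0.8543

r = -0.8543


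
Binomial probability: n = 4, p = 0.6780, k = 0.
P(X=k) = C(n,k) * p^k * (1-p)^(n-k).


C(4,0) = 1
p^0 = 1.000000
(1-p)^4 = 0.010750
P = 1 * 1.000000 * 0.010750 = 0.0108

P(X=0) = 0.0108


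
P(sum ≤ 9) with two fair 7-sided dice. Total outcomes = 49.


Total outcomes = 7×7 = 49
Favorable (sum ≤ 9): 34
P = 34/49 = 0.6939

P = 0.6939


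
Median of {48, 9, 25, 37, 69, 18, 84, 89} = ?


Sorted: 9, 18, 25, 37, 48, 69, 84, 89
n = 8 (even)
Middle values: 37 and 48
Median = (37+48)/2 = 42.5000

Median = 42.5000


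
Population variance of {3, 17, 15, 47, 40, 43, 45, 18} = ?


Mean = 28.5000
Squared deviations: 650.2500, 132.2500, 182.2500, 342.2500, 132.2500, 210.2500, 272.2500, 110.2500
Sum = 2032.0000
Variance = 2032.0000/8 = 254.0000

Variance = 254.0000


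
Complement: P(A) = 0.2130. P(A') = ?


P(not A) = 1 - 0.2130 = 0.7870

P(not A) = 0.7870


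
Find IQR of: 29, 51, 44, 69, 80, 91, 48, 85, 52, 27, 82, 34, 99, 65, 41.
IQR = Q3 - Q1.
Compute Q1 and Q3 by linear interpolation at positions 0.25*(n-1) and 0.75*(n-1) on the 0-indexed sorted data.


Sorted: 27, 29, 34, 41, 44, 48, 51, 52, 65, 69, 80, 82, 85, 91, 99
Q1 (25th %ile) = 42.5000
Q3 (75th %ile) = 81.0000
IQR = 81.0000 - 42.5000 = 38.5000

IQR = 38.5000


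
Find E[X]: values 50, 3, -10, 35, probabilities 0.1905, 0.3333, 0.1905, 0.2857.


E[X] = 50*0.1905 + 3*0.3333 - 10*0.1905 + 35*0.2857
= 9.5250 + 0.9999 - 1.9050 + 9.9995
= 18.6194

E[X] = 18.6194


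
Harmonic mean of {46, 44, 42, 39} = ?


Sum of reciprocals = 1/46 + 1/44 + 1/42 + 1/39 = 0.093917
HM = 4/0.093917 = 42.5908

HM = 42.5908


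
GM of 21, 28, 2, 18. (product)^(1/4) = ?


Product = 21 × 28 × 2 × 18 = 21168
GM = 21168^(1/4) = 12.0620

GM = 12.0620


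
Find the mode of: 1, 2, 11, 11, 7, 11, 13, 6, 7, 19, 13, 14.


Frequencies: 1:1, 2:1, 6:1, 7:2, 11:3, 13:2, 14:1, 19:1
Max frequency = 3
Mode = 11

Mode = 11


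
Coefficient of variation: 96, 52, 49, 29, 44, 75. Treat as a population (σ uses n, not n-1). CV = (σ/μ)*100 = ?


Mean = 57.5000
SD = 21.9298
CV = (21.9298/57.5000)*100 = 38.1388%

CV = 38.1388%


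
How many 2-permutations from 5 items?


P(5,2) = 5!/3!
= 120/6
= 20

P(5,2) = 20


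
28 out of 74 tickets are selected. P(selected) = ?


P = 28/74 = 0.3784

P = 0.3784


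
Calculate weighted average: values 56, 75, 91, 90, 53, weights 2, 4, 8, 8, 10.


Numerator = 56*2 + 75*4 + 91*8 + 90*8 + 53*10 = 2390
Denominator = 2 + 4 + 8 + 8 + 10 = 32
WM = 2390/32 = 74.6875

WM = 74.6875


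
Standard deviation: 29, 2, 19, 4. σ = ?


Mean = 13.5000
Variance = 123.2500
SD = sqrt(123.2500) = 11.1018

SD = 11.1018


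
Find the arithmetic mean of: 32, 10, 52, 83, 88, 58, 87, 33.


Sum = 32 + 10 + 52 + 83 + 88 + 58 + 87 + 33 = 443
n = 8
Mean = 443/8 = 55.3750

Mean = 55.3750


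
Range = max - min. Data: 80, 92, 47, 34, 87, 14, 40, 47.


Max = 92, Min = 14
Range = 92 - 14 = 78

Range = 78


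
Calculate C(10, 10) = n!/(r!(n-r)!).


C(10,10) = 10!/(10! × 0!)
= 3628800/(3628800 × 1)
= 1

C(10,10) = 1


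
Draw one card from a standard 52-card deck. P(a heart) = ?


13 hearts in 52 cards
P = 13/52 = 0.2500

P = 0.2500


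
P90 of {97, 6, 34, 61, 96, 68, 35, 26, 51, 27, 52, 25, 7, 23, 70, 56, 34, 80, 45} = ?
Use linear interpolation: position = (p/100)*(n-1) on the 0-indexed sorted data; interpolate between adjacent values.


Sorted: 6, 7, 23, 25, 26, 27, 34, 34, 35, 45, 51, 52, 56, 61, 68, 70, 80, 96, 97
n = 19
Index = 90/100 * 18 = 16.2000
Lower = data[16] = 80, Upper = data[17] = 96
P90 = 80 + 0.2000*(16) = 83.2000

P90 = 83.2000


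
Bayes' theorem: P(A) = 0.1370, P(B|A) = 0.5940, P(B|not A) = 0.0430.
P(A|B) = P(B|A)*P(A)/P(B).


P(B) = P(B|A)*P(A) + P(B|A')*P(A')
= 0.5940*0.1370 + 0.0430*0.8630
= 0.081378 + 0.037109 = 0.118487
P(A|B) = 0.081378/0.118487 = 0.6868

P(A|B) = 0.6868


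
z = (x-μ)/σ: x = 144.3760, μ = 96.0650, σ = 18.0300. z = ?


z = (144.3760 - 96.0650)/18.0300
= 48.3110/18.0300
= 2.6795

z = 2.6795


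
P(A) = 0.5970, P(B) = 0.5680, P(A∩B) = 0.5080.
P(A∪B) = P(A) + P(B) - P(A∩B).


P(A∪B) = 0.5970 + 0.5680 - 0.5080
= 1.1650 - 0.5080
= 0.6570

P(A∪B) = 0.6570


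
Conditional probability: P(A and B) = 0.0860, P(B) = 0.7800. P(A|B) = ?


P(A|B) = 0.0860/0.7800 = 0.1103

P(A|B) = 0.1103


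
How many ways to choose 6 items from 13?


C(13,6) = 13!/(6! × 7!)
= 6227020800/(720 × 5040)
= 1716

C(13,6) = 1716


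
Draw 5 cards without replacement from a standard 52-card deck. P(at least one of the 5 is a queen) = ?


P(at least one) = 1 - P(none)
P(none) = (48/52) × (47/51) × (46/50) × (45/49) × (44/48) = 0.658842
P(at least one) = 1 - 0.658842 = 0.3412

P = 0.3412


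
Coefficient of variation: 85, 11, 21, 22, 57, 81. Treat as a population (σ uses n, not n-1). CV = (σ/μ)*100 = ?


Mean = 46.1667
SD = 29.7008
CV = (29.7008/46.1667)*100 = 64.3339%

CV = 64.3339%


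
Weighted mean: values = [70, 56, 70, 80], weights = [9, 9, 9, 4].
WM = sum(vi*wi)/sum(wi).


Numerator = 70*9 + 56*9 + 70*9 + 80*4 = 2084
Denominator = 9 + 9 + 9 + 4 = 31
WM = 2084/31 = 67.2258

WM = 67.2258


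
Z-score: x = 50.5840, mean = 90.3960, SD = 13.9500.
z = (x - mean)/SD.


z = (50.5840 - 90.3960)/13.9500
= -39.8120/13.9500
= -2.8539

z = -2.8539


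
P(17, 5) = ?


P(17,5) = 17!/12!
= 355687428096000/479001600
= 742560

P(17,5) = 742560


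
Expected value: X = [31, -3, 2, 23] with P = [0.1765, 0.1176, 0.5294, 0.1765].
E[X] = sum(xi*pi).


E[X] = 31*0.1765 - 3*0.1176 + 2*0.5294 + 23*0.1765
= 5.4715 - 0.3528 + 1.0588 + 4.0595
= 10.2370

E[X] = 10.2370


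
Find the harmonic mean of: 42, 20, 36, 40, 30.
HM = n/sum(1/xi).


Sum of reciprocals = 1/42 + 1/20 + 1/36 + 1/40 + 1/30 = 0.159921
HM = 5/0.159921 = 31.2655

HM = 31.2655


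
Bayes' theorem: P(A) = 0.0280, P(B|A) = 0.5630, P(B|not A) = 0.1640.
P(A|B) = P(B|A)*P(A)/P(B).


P(B) = P(B|A)*P(A) + P(B|A')*P(A')
= 0.5630*0.0280 + 0.1640*0.9720
= 0.015764 + 0.159408 = 0.175172
P(A|B) = 0.015764/0.175172 = 0.0900

P(A|B) = 0.0900


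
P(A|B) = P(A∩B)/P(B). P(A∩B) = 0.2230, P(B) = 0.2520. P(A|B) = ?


P(A|B) = 0.2230/0.2520 = 0.8849

P(A|B) = 0.8849


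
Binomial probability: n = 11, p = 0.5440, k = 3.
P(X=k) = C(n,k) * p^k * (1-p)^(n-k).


C(11,3) = 165
p^3 = 0.160989
(1-p)^8 = 0.001869
P = 165 * 0.160989 * 0.001869 = 0.0497

P(X=3) = 0.0497


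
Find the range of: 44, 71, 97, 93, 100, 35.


Max = 100, Min = 35
Range = 100 - 35 = 65

Range = 65


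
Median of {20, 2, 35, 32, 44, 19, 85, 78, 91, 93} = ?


Sorted: 2, 19, 20, 32, 35, 44, 78, 85, 91, 93
n = 10 (even)
Middle values: 35 and 44
Median = (35+44)/2 = 39.5000

Median = 39.5000


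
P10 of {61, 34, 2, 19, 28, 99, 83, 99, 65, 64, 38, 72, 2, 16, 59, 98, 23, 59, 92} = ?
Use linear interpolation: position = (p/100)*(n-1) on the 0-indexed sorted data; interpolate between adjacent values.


Sorted: 2, 2, 16, 19, 23, 28, 34, 38, 59, 59, 61, 64, 65, 72, 83, 92, 98, 99, 99
n = 19
Index = 10/100 * 18 = 1.8000
Lower = data[1] = 2, Upper = data[2] = 16
P10 = 2 + 0.8000*(14) = 13.2000

P10 = 13.2000


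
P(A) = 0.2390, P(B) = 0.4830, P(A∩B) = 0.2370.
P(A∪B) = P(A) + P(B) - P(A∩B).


P(A∪B) = 0.2390 + 0.4830 - 0.2370
= 0.7220 - 0.2370
= 0.4850

P(A∪B) = 0.4850


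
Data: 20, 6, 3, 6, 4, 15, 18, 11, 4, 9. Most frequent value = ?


Frequencies: 3:1, 4:2, 6:2, 9:1, 11:1, 15:1, 18:1, 20:1
Max frequency = 2
Mode = 4, 6

Mode = 4, 6


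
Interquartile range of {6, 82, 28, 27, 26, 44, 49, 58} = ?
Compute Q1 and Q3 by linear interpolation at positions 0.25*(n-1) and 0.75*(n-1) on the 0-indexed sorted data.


Sorted: 6, 26, 27, 28, 44, 49, 58, 82
Q1 (25th %ile) = 26.7500
Q3 (75th %ile) = 51.2500
IQR = 51.2500 - 26.7500 = 24.5000

IQR = 24.5000


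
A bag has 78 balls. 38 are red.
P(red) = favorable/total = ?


P = 38/78 = 0.4872

P = 0.4872


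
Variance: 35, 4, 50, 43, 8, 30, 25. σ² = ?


Mean = 27.8571
Squared deviations: 51.0204, 569.1633, 490.3061, 229.3061, 394.3061, 4.5918, 8.1633
Sum = 1746.8571
Variance = 1746.8571/7 = 249.5510

Variance = 249.5510


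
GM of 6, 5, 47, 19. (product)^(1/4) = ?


Product = 6 × 5 × 47 × 19 = 26790
GM = 26790^(1/4) = 12.7936

GM = 12.7936


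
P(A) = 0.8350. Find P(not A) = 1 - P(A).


P(not A) = 1 - 0.8350 = 0.1650

P(not A) = 0.1650


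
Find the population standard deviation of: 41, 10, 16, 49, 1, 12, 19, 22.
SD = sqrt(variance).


Mean = 21.2500
Variance = 226.9375
SD = sqrt(226.9375) = 15.0644

SD = 15.0644


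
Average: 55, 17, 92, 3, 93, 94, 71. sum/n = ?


Sum = 55 + 17 + 92 + 3 + 93 + 94 + 71 = 425
n = 7
Mean = 425/7 = 60.7143

Mean = 60.7143


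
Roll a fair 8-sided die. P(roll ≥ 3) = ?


Favorable outcomes (roll ≥ 3): 6
Total outcomes = 8
P = 6/8 = 0.7500

P = 0.7500


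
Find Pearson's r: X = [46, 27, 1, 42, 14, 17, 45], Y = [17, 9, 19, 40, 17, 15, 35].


Mean X = 27.4286, Mean Y = 21.7143
SD X = 16.273178, SD Y = 10.484196
Cov = 88.979592
r = 88.979592/(16.273178*10.484196) = 0.5215

r = 0.5215


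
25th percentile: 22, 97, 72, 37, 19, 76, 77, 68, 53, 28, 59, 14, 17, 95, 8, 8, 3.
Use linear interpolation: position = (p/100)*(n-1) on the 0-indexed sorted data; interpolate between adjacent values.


Sorted: 3, 8, 8, 14, 17, 19, 22, 28, 37, 53, 59, 68, 72, 76, 77, 95, 97
n = 17
Index = 25/100 * 16 = 4.0000
Lower = data[4] = 17, Upper = data[5] = 19
P25 = 17 + 0*(2) = 17.0000

P25 = 17.0000


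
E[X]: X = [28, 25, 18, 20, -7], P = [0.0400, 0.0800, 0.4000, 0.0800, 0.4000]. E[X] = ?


E[X] = 28*0.0400 + 25*0.0800 + 18*0.4000 + 20*0.0800 - 7*0.4000
= 1.1200 + 2.0000 + 7.2000 + 1.6000 - 2.8000
= 9.1200

E[X] = 9.1200


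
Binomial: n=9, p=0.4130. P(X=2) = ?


C(9,2) = 36
p^2 = 0.170569
(1-p)^7 = 0.024014
P = 36 * 0.170569 * 0.024014 = 0.1475

P(X=2) = 0.1475


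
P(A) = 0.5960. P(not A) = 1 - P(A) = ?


P(not A) = 1 - 0.5960 = 0.4040

P(not A) = 0.4040


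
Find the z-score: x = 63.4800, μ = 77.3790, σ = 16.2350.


z = (63.4800 - 77.3790)/16.2350
= -13.8990/16.2350
= -0.8561

z = -0.8561


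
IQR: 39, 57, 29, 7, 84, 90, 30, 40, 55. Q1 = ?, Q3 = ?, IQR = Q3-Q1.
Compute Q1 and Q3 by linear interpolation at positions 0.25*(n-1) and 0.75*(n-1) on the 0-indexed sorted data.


Sorted: 7, 29, 30, 39, 40, 55, 57, 84, 90
Q1 (25th %ile) = 30.0000
Q3 (75th %ile) = 57.0000
IQR = 57.0000 - 30.0000 = 27.0000

IQR = 27.0000


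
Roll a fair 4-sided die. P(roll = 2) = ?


Favorable outcomes (roll = 2): 1
Total outcomes = 4
P = 1/4 = 0.2500

P = 0.2500


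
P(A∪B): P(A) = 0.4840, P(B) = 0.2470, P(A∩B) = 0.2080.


P(A∪B) = 0.4840 + 0.2470 - 0.2080
= 0.7310 - 0.2080
= 0.5230

P(A∪B) = 0.5230


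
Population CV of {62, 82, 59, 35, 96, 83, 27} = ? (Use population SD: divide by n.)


Mean = 63.4286
SD = 23.7418
CV = (23.7418/63.4286)*100 = 37.4308%

CV = 37.4308%


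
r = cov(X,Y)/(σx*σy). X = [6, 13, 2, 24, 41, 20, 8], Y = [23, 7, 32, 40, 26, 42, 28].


Mean X = 16.2857, Mean Y = 28.2857
SD X = 12.383333, SD Y = 10.859022
Cov = 22.632653
r = 22.632653/(12.383333*10.859022) = 0.1683

r = 0.1683


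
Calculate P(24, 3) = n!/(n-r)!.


P(24,3) = 24!/21!
= 620448401733239439360000/51090942171709440000
= 12144

P(24,3) = 12144


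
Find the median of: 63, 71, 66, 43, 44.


Sorted: 43, 44, 63, 66, 71
n = 5 (odd)
Middle value = 63

Median = 63


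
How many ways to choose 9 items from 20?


C(20,9) = 20!/(9! × 11!)
= 2432902008176640000/(362880 × 39916800)
= 167960

C(20,9) = 167960


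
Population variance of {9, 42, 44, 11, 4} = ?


Mean = 22.0000
Squared deviations: 169.0000, 400.0000, 484.0000, 121.0000, 324.0000
Sum = 1498.0000
Variance = 1498.0000/5 = 299.6000

Variance = 299.6000


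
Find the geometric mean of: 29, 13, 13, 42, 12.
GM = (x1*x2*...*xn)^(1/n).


Product = 29 × 13 × 13 × 42 × 12 = 2470104
GM = 2470104^(1/5) = 18.9908

GM = 18.9908


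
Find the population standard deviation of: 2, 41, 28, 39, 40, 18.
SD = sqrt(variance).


Mean = 28.0000
Variance = 201.6667
SD = sqrt(201.6667) = 14.2009

SD = 14.2009


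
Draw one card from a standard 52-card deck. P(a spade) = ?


13 spades in 52 cards
P = 13/52 = 0.2500

P = 0.2500


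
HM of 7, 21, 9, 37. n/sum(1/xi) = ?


Sum of reciprocals = 1/7 + 1/21 + 1/9 + 1/37 = 0.328614
HM = 4/0.328614 = 12.1723

HM = 12.1723


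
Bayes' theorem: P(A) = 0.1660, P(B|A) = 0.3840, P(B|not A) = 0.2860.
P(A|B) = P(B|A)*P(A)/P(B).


P(B) = P(B|A)*P(A) + P(B|A')*P(A')
= 0.3840*0.1660 + 0.2860*0.8340
= 0.063744 + 0.238524 = 0.302268
P(A|B) = 0.063744/0.302268 = 0.2109

P(A|B) = 0.2109


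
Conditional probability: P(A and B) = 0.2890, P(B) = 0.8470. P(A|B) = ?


P(A|B) = 0.2890/0.8470 = 0.3412

P(A|B) = 0.3412


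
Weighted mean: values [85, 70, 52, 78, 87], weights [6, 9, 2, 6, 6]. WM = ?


Numerator = 85*6 + 70*9 + 52*2 + 78*6 + 87*6 = 2234
Denominator = 6 + 9 + 2 + 6 + 6 = 29
WM = 2234/29 = 77.0345

WM = 77.0345


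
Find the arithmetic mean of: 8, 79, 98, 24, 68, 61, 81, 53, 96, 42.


Sum = 8 + 79 + 98 + 24 + 68 + 61 + 81 + 53 + 96 + 42 = 610
n = 10
Mean = 610/10 = 61.0000

Mean = 61.0000


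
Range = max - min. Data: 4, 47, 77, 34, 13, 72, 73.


Max = 77, Min = 4
Range = 77 - 4 = 73

Range = 73


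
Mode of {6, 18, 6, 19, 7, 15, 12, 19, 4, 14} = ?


Frequencies: 4:1, 6:2, 7:1, 12:1, 14:1, 15:1, 18:1, 19:2
Max frequency = 2
Mode = 6, 19

Mode = 6, 19


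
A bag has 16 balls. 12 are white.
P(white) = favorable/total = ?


P = 12/16 = 0.7500

P = 0.7500


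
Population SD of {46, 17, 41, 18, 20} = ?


Mean = 28.4000
Variance = 155.4400
SD = sqrt(155.4400) = 12.4676

SD = 12.4676


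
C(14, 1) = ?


C(14,1) = 14!/(1! × 13!)
= 87178291200/(1 × 6227020800)
= 14

C(14,1) = 14


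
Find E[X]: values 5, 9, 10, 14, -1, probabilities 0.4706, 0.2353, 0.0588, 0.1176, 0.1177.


E[X] = 5*0.4706 + 9*0.2353 + 10*0.0588 + 14*0.1176 - 1*0.1177
= 2.3530 + 2.1177 + 0.5880 + 1.6464 - 0.1177
= 6.5874

E[X] = 6.5874


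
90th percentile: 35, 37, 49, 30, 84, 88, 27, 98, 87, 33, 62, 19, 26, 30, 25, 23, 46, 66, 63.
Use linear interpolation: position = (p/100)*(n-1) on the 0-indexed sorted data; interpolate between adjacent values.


Sorted: 19, 23, 25, 26, 27, 30, 30, 33, 35, 37, 46, 49, 62, 63, 66, 84, 87, 88, 98
n = 19
Index = 90/100 * 18 = 16.2000
Lower = data[16] = 87, Upper = data[17] = 88
P90 = 87 + 0.2000*(1) = 87.2000

P90 = 87.2000


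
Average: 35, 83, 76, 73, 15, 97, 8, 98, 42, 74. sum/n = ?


Sum = 35 + 83 + 76 + 73 + 15 + 97 + 8 + 98 + 42 + 74 = 601
n = 10
Mean = 601/10 = 60.1000

Mean = 60.1000


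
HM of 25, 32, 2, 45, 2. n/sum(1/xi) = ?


Sum of reciprocals = 1/25 + 1/32 + 1/2 + 1/45 + 1/2 = 1.093472
HM = 5/1.093472 = 4.5726

HM = 4.5726


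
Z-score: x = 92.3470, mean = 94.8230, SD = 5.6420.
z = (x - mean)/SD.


z = (92.3470 - 94.8230)/5.6420
= -2.4760/5.6420
= -0.4389

z = -0.4389


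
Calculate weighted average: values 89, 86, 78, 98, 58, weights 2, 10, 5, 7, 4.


Numerator = 89*2 + 86*10 + 78*5 + 98*7 + 58*4 = 2346
Denominator = 2 + 10 + 5 + 7 + 4 = 28
WM = 2346/28 = 83.7857

WM = 83.7857


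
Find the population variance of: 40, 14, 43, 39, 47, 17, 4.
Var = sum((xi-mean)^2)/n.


Mean = 29.1429
Squared deviations: 117.8776, 229.3061, 192.0204, 97.1633, 318.8776, 147.4490, 632.1633
Sum = 1734.8571
Variance = 1734.8571/7 = 247.8367

Variance = 247.8367


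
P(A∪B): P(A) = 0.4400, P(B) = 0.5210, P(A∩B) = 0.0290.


P(A∪B) = 0.4400 + 0.5210 - 0.0290
= 0.9610 - 0.0290
= 0.9320

P(A∪B) = 0.9320


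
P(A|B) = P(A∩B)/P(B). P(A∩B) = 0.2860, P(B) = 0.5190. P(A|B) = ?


P(A|B) = 0.2860/0.5190 = 0.5511

P(A|B) = 0.5511


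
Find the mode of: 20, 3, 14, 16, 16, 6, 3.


Frequencies: 3:2, 6:1, 14:1, 16:2, 20:1
Max frequency = 2
Mode = 3, 16

Mode = 3, 16


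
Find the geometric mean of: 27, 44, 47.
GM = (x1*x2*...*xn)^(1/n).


Product = 27 × 44 × 47 = 55836
GM = 55836^(1/3) = 38.2212

GM = 38.2212


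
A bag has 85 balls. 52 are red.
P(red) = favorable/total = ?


P = 52/85 = 0.6118

P = 0.6118


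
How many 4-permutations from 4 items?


P(4,4) = 4!/0!
= 24/1
= 24

P(4,4) = 24


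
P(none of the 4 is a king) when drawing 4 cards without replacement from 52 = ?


P(no kings) = (48/52) × (47/51) × (46/50) × (45/49)
= 0.7187

P = 0.7187


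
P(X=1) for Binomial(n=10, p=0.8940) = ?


C(10,1) = 10
p^1 = 0.894000
(1-p)^9 = 1.689479e-09
P = 10 * 0.894000 * 1.689479e-09 = 1.5104e-08

P(X=1) = 1.5104e-08


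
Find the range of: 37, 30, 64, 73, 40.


Max = 73, Min = 30
Range = 73 - 30 = 43

Range = 43


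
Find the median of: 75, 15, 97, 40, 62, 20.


Sorted: 15, 20, 40, 62, 75, 97
n = 6 (even)
Middle values: 40 and 62
Median = (40+62)/2 = 51.0000

Median = 51.0000


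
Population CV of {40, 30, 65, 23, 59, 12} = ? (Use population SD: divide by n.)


Mean = 38.1667
SD = 18.8805
CV = (18.8805/38.1667)*100 = 49.4685%

CV = 49.4685%


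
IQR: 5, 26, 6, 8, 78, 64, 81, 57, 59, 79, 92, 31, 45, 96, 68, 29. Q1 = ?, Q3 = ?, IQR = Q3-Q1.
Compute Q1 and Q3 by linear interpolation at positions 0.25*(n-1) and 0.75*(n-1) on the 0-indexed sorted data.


Sorted: 5, 6, 8, 26, 29, 31, 45, 57, 59, 64, 68, 78, 79, 81, 92, 96
Q1 (25th %ile) = 28.2500
Q3 (75th %ile) = 78.2500
IQR = 78.2500 - 28.2500 = 50.0000

IQR = 50.0000


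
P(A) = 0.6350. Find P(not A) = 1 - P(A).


P(not A) = 1 - 0.6350 = 0.3650

P(not A) = 0.3650


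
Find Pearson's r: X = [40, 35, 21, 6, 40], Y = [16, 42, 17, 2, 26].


Mean X = 28.4000, Mean Y = 20.6000
SD X = 13.184840, SD Y = 13.169662
Cov = 118.760000
r = 118.760000/(13.184840*13.169662) = 0.6839

r = 0.6839


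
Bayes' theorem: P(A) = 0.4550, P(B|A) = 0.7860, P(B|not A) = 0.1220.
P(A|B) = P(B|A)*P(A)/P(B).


P(B) = P(B|A)*P(A) + P(B|A')*P(A')
= 0.7860*0.4550 + 0.1220*0.5450
= 0.357630 + 0.066490 = 0.424120
P(A|B) = 0.357630/0.424120 = 0.8432

P(A|B) = 0.8432


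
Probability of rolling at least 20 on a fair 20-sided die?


Favorable outcomes (roll ≥ 20): 1
Total outcomes = 20
P = 1/20 = 0.0500

P = 0.0500


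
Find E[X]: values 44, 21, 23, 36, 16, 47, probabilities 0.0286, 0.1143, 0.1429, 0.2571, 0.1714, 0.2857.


E[X] = 44*0.0286 + 21*0.1143 + 23*0.1429 + 36*0.2571 + 16*0.1714 + 47*0.2857
= 1.2584 + 2.4003 + 3.2867 + 9.2556 + 2.7424 + 13.4279
= 32.3713

E[X] = 32.3713


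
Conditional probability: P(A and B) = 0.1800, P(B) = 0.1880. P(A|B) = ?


P(A|B) = 0.1800/0.1880 = 0.9574

P(A|B) = 0.9574


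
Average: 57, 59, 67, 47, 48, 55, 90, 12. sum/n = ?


Sum = 57 + 59 + 67 + 47 + 48 + 55 + 90 + 12 = 435
n = 8
Mean = 435/8 = 54.3750

Mean = 54.3750


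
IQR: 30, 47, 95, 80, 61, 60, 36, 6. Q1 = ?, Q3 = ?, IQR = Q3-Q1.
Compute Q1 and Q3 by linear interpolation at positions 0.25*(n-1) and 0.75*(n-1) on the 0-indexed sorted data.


Sorted: 6, 30, 36, 47, 60, 61, 80, 95
Q1 (25th %ile) = 34.5000
Q3 (75th %ile) = 65.7500
IQR = 65.7500 - 34.5000 = 31.2500

IQR = 31.2500


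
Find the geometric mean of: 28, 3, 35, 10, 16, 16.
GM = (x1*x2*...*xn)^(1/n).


Product = 28 × 3 × 35 × 10 × 16 × 16 = 7526400
GM = 7526400^(1/6) = 13.9990

GM = 13.9990


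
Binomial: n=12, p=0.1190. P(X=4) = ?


C(12,4) = 495
p^4 = 0.000201
(1-p)^8 = 0.362917
P = 495 * 0.000201 * 0.362917 = 0.0360

P(X=4) = 0.0360


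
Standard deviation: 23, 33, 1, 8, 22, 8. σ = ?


Mean = 15.8333
Variance = 121.1389
SD = sqrt(121.1389) = 11.0063

SD = 11.0063


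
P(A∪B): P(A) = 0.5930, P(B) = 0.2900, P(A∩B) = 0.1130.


P(A∪B) = 0.5930 + 0.2900 - 0.1130
= 0.8830 - 0.1130
= 0.7700

P(A∪B) = 0.7700


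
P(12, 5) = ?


P(12,5) = 12!/7!
= 479001600/5040
= 95040

P(12,5) = 95040


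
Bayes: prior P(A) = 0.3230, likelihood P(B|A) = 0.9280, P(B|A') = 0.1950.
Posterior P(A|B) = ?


P(B) = P(B|A)*P(A) + P(B|A')*P(A')
= 0.9280*0.3230 + 0.1950*0.6770
= 0.299744 + 0.132015 = 0.431759
P(A|B) = 0.299744/0.431759 = 0.6942

P(A|B) = 0.6942


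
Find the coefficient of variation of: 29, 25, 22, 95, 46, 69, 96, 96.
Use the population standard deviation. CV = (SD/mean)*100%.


Mean = 59.7500
SD = 31.0715
CV = (31.0715/59.7500)*100 = 52.0025%

CV = 52.0025%


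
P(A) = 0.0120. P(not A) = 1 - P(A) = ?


P(not A) = 1 - 0.0120 = 0.9880

P(not A) = 0.9880


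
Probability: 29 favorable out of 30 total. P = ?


P = 29/30 = 0.9667

P = 0.9667


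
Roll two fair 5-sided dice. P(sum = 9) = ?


Total outcomes = 5×5 = 25
Favorable (sum = 9): 2
P = 2/25 = 0.0800

P = 0.0800


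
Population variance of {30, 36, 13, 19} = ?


Mean = 24.5000
Squared deviations: 30.2500, 132.2500, 132.2500, 30.2500
Sum = 325.0000
Variance = 325.0000/4 = 81.2500

Variance = 81.2500


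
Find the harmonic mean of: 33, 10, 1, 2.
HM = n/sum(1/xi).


Sum of reciprocals = 1/33 + 1/10 + 1/1 + 1/2 = 1.630303
HM = 4/1.630303 = 2.4535

HM = 2.4535


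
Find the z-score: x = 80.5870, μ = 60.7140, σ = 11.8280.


z = (80.5870 - 60.7140)/11.8280
= 19.8730/11.8280
= 1.6802

z = 1.6802


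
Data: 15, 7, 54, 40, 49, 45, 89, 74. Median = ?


Sorted: 7, 15, 40, 45, 49, 54, 74, 89
n = 8 (even)
Middle values: 45 and 49
Median = (45+49)/2 = 47.0000

Median = 47.0000


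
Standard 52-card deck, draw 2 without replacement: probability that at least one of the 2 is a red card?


P(at least one) = 1 - P(none)
P(none) = (26/52) × (25/51) = 0.245098
P(at least one) = 1 - 0.245098 = 0.7549

P = 0.7549


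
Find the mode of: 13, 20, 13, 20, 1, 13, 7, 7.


Frequencies: 1:1, 7:2, 13:3, 20:2
Max frequency = 3
Mode = 13

Mode = 13


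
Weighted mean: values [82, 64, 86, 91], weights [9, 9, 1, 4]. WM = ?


Numerator = 82*9 + 64*9 + 86*1 + 91*4 = 1764
Denominator = 9 + 9 + 1 + 4 = 23
WM = 1764/23 = 76.6957

WM = 76.6957


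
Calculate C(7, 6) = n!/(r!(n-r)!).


C(7,6) = 7!/(6! × 1!)
= 5040/(720 × 1)
= 7

C(7,6) = 7


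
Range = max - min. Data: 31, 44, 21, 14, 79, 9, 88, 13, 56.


Max = 88, Min = 9
Range = 88 - 9 = 79

Range = 79


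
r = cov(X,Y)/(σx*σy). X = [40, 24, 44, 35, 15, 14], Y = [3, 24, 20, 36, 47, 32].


Mean X = 28.6667, Mean Y = 27.0000
SD X = 11.742610, SD Y = 13.784049
Cov = -109.166667
r = -109.166667/(11.742610*13.784049) = -0.6744

r = -0.6744


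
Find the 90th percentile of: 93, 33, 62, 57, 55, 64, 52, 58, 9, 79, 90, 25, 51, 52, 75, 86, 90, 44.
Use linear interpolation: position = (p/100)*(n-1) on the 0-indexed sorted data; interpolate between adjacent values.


Sorted: 9, 25, 33, 44, 51, 52, 52, 55, 57, 58, 62, 64, 75, 79, 86, 90, 90, 93
n = 18
Index = 90/100 * 17 = 15.3000
Lower = data[15] = 90, Upper = data[16] = 90
P90 = 90 + 0.3000*(0) = 90.0000

P90 = 90.0000


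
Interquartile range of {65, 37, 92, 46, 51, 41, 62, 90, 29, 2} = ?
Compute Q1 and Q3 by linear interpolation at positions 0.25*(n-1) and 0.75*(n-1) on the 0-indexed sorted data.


Sorted: 2, 29, 37, 41, 46, 51, 62, 65, 90, 92
Q1 (25th %ile) = 38.0000
Q3 (75th %ile) = 64.2500
IQR = 64.2500 - 38.0000 = 26.2500

IQR = 26.2500


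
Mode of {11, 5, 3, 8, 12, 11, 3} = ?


Frequencies: 3:2, 5:1, 8:1, 11:2, 12:1
Max frequency = 2
Mode = 3, 11

Mode = 3, 11


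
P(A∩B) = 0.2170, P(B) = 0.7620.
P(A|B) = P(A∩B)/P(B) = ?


P(A|B) = 0.2170/0.7620 = 0.2848

P(A|B) = 0.2848


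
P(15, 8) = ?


P(15,8) = 15!/7!
= 1307674368000/5040
= 259459200

P(15,8) = 259459200


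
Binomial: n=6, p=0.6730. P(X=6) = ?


C(6,6) = 1
p^6 = 0.092916
(1-p)^0 = 1.000000
P = 1 * 0.092916 * 1.000000 = 0.0929

P(X=6) = 0.0929


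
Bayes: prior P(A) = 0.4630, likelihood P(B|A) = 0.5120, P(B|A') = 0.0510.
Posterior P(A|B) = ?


P(B) = P(B|A)*P(A) + P(B|A')*P(A')
= 0.5120*0.4630 + 0.0510*0.5370
= 0.237056 + 0.027387 = 0.264443
P(A|B) = 0.237056/0.264443 = 0.8964

P(A|B) = 0.8964


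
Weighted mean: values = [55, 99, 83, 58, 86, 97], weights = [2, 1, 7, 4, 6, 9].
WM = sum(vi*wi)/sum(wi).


Numerator = 55*2 + 99*1 + 83*7 + 58*4 + 86*6 + 97*9 = 2411
Denominator = 2 + 1 + 7 + 4 + 6 + 9 = 29
WM = 2411/29 = 83.1379

WM = 83.1379


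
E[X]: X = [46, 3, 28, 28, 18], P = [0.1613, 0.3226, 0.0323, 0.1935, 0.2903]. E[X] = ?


E[X] = 46*0.1613 + 3*0.3226 + 28*0.0323 + 28*0.1935 + 18*0.2903
= 7.4198 + 0.9678 + 0.9044 + 5.4180 + 5.2254
= 19.9354

E[X] = 19.9354


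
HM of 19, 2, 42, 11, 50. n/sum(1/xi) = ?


Sum of reciprocals = 1/19 + 1/2 + 1/42 + 1/11 + 1/50 = 0.687350
HM = 5/0.687350 = 7.2743

HM = 7.2743


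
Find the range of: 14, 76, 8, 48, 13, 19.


Max = 76, Min = 8
Range = 76 - 8 = 68

Range = 68


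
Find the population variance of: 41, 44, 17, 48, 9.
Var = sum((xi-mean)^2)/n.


Mean = 31.8000
Squared deviations: 84.6400, 148.8400, 219.0400, 262.4400, 519.8400
Sum = 1234.8000
Variance = 1234.8000/5 = 246.9600

Variance = 246.9600


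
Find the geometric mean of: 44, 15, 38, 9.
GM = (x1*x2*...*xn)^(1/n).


Product = 44 × 15 × 38 × 9 = 225720
GM = 225720^(1/4) = 21.7968

GM = 21.7968


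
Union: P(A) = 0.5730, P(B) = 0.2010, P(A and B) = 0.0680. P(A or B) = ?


P(A∪B) = 0.5730 + 0.2010 - 0.0680
= 0.7740 - 0.0680
= 0.7060

P(A∪B) = 0.7060


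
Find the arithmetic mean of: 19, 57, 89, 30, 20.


Sum = 19 + 57 + 89 + 30 + 20 = 215
n = 5
Mean = 215/5 = 43.0000

Mean = 43.0000


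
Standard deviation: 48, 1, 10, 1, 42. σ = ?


Mean = 20.4000
Variance = 417.8400
SD = sqrt(417.8400) = 20.4411

SD = 20.4411


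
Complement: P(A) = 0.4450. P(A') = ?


P(not A) = 1 - 0.4450 = 0.5550

P(not A) = 0.5550


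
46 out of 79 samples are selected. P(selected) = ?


P = 46/79 = 0.5823

P = 0.5823


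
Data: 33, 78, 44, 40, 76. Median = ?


Sorted: 33, 40, 44, 76, 78
n = 5 (odd)
Middle value = 44

Median = 44


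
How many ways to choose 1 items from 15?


C(15,1) = 15!/(1! × 14!)
= 1307674368000/(1 × 87178291200)
= 15

C(15,1) = 15


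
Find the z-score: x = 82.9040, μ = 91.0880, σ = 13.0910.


z = (82.9040 - 91.0880)/13.0910
= -8.1840/13.0910
= -0.6252

z = -0.6252


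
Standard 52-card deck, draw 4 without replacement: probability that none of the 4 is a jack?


P(no jacks) = (48/52) × (47/51) × (46/50) × (45/49)
= 0.7187

P = 0.7187


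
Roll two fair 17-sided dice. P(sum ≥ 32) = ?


Total outcomes = 17×17 = 289
Favorable (sum ≥ 32): 6
P = 6/289 = 0.0208

P = 0.0208


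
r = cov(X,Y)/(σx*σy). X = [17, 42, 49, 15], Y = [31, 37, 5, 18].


Mean X = 30.7500, Mean Y = 22.7500
SD X = 14.972892, SD Y = 12.336430
Cov = -50.562500
r = -50.562500/(14.972892*12.336430) = -0.2737

r = -0.2737


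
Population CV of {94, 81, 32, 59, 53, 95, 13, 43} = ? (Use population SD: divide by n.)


Mean = 58.7500
SD = 27.7072
CV = (27.7072/58.7500)*100 = 47.1611%

CV = 47.1611%


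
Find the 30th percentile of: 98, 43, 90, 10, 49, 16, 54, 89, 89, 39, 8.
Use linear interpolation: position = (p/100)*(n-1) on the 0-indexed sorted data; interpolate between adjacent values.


Sorted: 8, 10, 16, 39, 43, 49, 54, 89, 89, 90, 98
n = 11
Index = 30/100 * 10 = 3.0000
Lower = data[3] = 39, Upper = data[4] = 43
P30 = 39 + 0*(4) = 39.0000

P30 = 39.0000


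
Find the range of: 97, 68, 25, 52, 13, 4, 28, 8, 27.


Max = 97, Min = 4
Range = 97 - 4 = 93

Range = 93


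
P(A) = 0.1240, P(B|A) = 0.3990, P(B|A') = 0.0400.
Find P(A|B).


P(B) = P(B|A)*P(A) + P(B|A')*P(A')
= 0.3990*0.1240 + 0.0400*0.8760
= 0.049476 + 0.035040 = 0.084516
P(A|B) = 0.049476/0.084516 = 0.5854

P(A|B) = 0.5854


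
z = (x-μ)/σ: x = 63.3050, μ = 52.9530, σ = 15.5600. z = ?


z = (63.3050 - 52.9530)/15.5600
= 10.3520/15.5600
= 0.6653

z = 0.6653


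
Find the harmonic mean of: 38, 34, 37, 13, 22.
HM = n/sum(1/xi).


Sum of reciprocals = 1/38 + 1/34 + 1/37 + 1/13 + 1/22 = 0.205132
HM = 5/0.205132 = 24.3745

HM = 24.3745


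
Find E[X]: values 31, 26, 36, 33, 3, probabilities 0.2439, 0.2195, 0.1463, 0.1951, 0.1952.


E[X] = 31*0.2439 + 26*0.2195 + 36*0.1463 + 33*0.1951 + 3*0.1952
= 7.5609 + 5.7070 + 5.2668 + 6.4383 + 0.5856
= 25.5586

E[X] = 25.5586
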